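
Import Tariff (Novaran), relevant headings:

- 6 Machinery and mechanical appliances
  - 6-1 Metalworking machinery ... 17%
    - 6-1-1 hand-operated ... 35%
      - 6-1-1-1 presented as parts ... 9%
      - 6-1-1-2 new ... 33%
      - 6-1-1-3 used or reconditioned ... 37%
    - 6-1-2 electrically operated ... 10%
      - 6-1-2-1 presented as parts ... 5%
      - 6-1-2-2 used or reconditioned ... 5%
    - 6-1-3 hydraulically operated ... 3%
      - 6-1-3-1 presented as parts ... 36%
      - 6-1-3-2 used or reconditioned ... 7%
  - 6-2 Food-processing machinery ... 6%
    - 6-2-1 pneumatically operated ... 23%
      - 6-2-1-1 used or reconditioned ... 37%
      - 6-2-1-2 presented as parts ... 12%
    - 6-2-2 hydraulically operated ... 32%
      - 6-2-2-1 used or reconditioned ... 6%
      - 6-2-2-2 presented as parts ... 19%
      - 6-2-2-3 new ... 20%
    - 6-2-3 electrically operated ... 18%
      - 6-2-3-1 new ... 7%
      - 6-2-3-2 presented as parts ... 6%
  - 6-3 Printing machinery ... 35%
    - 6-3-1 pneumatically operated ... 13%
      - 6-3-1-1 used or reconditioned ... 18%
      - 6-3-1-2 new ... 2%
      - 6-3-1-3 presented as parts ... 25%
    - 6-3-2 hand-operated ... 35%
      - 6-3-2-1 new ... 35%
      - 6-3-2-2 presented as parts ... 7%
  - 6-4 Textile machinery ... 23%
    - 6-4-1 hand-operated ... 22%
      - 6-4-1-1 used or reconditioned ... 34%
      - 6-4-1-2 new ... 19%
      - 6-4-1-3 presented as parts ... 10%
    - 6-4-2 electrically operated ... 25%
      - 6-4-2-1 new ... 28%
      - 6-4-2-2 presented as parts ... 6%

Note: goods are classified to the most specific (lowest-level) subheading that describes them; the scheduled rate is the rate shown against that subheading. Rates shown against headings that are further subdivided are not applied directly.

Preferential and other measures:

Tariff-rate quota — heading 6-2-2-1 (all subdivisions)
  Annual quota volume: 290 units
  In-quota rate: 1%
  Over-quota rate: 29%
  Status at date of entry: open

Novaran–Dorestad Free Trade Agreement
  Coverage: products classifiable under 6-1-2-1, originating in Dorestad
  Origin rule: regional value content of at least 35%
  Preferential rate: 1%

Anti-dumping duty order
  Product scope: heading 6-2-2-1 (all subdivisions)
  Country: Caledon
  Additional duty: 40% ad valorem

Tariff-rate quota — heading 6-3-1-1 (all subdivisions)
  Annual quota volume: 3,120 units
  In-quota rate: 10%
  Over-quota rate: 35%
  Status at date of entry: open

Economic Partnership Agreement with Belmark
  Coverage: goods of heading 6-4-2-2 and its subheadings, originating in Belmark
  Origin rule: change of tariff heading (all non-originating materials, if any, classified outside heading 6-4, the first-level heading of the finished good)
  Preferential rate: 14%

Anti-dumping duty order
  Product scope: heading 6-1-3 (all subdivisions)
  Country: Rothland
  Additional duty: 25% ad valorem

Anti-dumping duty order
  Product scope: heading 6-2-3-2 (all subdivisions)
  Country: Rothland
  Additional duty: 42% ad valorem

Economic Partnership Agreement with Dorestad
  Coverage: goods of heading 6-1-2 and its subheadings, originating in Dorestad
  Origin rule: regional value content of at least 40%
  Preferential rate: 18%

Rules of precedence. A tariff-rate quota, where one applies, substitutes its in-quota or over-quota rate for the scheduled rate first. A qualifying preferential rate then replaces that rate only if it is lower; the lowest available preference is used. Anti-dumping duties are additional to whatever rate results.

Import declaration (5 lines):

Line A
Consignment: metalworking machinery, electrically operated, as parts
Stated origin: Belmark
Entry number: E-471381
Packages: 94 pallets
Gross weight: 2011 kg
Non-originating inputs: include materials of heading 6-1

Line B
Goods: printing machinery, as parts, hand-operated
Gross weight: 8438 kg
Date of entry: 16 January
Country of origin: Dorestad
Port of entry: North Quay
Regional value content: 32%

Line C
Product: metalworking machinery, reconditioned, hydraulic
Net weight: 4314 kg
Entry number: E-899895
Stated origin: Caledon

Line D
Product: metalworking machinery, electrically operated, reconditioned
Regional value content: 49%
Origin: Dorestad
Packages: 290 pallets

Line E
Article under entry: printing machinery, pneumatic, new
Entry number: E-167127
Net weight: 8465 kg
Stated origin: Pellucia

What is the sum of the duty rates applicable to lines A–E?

26%

Line A: metalworking → 6-1; electrically operated → 6-1-2; as parts → 6-1-2-1. Scheduled 5%. Belmark agreement on 6-4-2-2: 6-1-2-1 not covered. → 5%.
Line B: printing → 6-3; hand-operated → 6-3-2; as parts → 6-3-2-2. Scheduled 7%. Dorestad agreement on 6-1-2-1: 6-3-2-2 not covered; Dorestad agreement on 6-1-2: 6-3-2-2 not covered. → 7%.
Line C: metalworking → 6-1; hydraulic → 6-1-3; reconditioned → 6-1-3-2. Scheduled 7%. No special measure applies. → 7%.
Line D: metalworking → 6-1; electrically operated → 6-1-2; reconditioned → 6-1-2-2. Scheduled 5%. Dorestad agreement on 6-1-2-1: 6-1-2-2 not covered; Dorestad agreement on 6-1-2: RVC ≥ 40% → 18% available; preference 18% not lower than 5% → no reduction. → 5%.
Line E: printing → 6-3; pneumatic → 6-3-1; new → 6-3-1-2. Scheduled 2%. No special measure applies. → 2%.
Sum: 5% + 7% + 7% + 5% + 2% = 26%.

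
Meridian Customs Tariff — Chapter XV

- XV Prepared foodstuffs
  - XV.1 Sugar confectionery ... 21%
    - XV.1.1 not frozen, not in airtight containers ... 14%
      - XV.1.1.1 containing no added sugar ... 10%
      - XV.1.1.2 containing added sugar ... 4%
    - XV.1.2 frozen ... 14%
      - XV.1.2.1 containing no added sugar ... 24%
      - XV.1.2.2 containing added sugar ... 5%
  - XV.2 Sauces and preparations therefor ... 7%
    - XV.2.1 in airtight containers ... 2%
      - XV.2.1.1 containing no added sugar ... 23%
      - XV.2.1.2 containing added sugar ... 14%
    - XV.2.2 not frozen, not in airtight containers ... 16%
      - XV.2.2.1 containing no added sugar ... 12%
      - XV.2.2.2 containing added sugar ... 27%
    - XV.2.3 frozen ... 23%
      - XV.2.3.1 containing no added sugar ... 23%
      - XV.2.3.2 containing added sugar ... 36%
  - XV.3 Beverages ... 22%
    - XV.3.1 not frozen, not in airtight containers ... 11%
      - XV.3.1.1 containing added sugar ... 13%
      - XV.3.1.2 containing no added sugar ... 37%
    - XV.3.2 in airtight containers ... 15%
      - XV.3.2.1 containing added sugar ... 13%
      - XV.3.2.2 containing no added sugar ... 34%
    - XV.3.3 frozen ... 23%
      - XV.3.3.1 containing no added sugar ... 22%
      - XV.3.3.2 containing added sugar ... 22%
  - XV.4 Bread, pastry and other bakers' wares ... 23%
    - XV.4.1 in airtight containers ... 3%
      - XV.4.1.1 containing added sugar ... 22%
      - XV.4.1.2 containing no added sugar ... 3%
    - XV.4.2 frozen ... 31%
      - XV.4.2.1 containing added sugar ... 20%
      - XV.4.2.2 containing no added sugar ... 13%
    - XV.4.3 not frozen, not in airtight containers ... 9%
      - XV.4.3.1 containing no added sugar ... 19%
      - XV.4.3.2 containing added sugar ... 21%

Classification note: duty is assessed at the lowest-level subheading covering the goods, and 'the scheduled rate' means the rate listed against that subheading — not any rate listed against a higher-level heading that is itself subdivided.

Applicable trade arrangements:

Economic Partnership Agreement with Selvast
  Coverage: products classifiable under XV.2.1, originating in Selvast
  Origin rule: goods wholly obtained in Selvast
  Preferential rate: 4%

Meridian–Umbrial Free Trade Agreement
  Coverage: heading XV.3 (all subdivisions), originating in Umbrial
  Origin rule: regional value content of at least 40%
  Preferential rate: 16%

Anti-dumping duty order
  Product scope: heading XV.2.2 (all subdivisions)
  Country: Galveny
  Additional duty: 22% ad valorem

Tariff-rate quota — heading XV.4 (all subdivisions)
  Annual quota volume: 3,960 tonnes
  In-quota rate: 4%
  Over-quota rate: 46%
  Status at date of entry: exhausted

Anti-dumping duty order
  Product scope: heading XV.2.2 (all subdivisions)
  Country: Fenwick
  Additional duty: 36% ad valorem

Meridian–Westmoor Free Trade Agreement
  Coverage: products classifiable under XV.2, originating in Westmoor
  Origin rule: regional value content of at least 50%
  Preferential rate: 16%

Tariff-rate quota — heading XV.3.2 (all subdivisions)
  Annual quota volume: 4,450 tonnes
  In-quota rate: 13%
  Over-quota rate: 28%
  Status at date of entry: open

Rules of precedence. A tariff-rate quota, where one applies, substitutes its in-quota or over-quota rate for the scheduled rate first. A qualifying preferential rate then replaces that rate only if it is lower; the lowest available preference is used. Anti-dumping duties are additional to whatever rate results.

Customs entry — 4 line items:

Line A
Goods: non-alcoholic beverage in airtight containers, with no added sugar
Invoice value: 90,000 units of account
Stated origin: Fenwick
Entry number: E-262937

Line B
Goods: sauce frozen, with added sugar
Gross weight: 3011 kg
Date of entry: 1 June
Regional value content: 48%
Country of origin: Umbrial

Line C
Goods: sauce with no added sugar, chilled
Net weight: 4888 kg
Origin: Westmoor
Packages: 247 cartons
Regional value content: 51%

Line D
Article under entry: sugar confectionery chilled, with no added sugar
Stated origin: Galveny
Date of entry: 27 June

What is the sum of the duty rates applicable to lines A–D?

71%

Line A: non-alcoholic beverage → XV.3; in airtight containers → XV.3.2; with no added sugar → XV.3.2.2. Scheduled 34%. quota on XV.3.2 open → in-quota 13%. → 13%.
Line B: sauce → XV.2; frozen → XV.2.3; with added sugar → XV.2.3.2. Scheduled 36%. Umbrial agreement on XV.3: XV.2.3.2 not covered. → 36%.
Line C: sauce → XV.2; chilled → XV.2.2; with no added sugar → XV.2.2.1. Scheduled 12%. Westmoor agreement on XV.2: RVC ≥ 50% → 16% available; preference 16% not lower than 12% → no reduction. → 12%.
Line D: sugar confectionery → XV.1; chilled → XV.1.1; with no added sugar → XV.1.1.1. Scheduled 10%. No special measure applies. → 10%.
Sum: 13% + 36% + 12% + 10% = 71%.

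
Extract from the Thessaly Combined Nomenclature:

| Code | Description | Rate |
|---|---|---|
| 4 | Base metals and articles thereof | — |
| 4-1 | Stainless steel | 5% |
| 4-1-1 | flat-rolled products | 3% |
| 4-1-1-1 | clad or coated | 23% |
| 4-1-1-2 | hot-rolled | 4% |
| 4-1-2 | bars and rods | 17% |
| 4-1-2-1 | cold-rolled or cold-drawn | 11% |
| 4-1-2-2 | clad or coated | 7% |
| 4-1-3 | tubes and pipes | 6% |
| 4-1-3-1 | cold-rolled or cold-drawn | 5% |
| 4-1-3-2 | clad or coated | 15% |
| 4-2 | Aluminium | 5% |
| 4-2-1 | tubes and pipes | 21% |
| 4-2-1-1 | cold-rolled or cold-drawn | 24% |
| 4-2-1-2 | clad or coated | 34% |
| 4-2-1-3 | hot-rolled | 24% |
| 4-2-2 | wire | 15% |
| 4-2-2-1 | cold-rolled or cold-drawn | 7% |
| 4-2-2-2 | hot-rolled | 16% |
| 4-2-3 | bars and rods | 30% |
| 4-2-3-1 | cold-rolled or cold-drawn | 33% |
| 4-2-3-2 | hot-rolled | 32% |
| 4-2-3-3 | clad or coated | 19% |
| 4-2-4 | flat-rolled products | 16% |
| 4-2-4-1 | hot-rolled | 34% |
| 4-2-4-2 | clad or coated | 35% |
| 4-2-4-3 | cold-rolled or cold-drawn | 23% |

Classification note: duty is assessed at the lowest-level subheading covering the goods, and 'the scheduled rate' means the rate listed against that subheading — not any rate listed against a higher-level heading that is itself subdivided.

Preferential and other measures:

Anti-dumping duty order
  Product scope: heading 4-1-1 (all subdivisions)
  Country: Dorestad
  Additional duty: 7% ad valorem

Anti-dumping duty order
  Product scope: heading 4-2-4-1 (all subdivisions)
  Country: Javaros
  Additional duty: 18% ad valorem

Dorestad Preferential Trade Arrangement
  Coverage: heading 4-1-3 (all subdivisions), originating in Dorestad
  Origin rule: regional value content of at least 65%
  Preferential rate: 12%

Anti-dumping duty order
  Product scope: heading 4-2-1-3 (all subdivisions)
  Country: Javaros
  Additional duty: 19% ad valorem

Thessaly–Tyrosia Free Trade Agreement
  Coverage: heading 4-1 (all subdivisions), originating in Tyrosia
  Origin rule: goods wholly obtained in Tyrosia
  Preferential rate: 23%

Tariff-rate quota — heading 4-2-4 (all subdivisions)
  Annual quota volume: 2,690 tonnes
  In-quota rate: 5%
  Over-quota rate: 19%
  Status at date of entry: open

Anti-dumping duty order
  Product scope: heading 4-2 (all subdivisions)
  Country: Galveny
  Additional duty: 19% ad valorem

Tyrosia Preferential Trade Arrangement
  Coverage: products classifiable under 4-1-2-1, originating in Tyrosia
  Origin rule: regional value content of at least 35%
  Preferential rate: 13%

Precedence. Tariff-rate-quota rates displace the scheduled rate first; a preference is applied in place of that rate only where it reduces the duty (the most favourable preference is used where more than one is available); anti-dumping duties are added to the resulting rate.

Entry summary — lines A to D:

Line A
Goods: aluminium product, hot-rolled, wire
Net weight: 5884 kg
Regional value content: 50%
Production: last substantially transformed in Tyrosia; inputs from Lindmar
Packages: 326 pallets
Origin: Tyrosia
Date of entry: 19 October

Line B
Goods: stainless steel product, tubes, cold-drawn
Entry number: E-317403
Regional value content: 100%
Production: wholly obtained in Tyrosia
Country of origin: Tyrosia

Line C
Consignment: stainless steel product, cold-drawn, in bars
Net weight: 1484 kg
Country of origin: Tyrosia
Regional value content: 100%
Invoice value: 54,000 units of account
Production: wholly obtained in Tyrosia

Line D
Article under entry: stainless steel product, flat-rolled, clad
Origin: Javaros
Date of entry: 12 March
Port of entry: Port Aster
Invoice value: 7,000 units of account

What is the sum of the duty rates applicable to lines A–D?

Line A: aluminium → 4-2; wire → 4-2-2; hot-rolled → 4-2-2-2. Scheduled 16%. Tyrosia agreement on 4-1: 4-2-2-2 not covered; Tyrosia agreement on 4-1-2-1: 4-2-2-2 not covered. → 16%.
Line B: stainless steel → 4-1; tubes → 4-1-3; cold-drawn → 4-1-3-1. Scheduled 5%. Tyrosia agreement on 4-1: wholly obtained → 23% available; Tyrosia agreement on 4-1-2-1: 4-1-3-1 not covered; preference 23% not lower than 5% → no reduction. → 5%.
Line C: stainless steel → 4-1; in bars → 4-1-2; cold-drawn → 4-1-2-1. Scheduled 11%. Tyrosia agreement on 4-1: wholly obtained → 23% available; Tyrosia agreement on 4-1-2-1: RVC ≥ 35% → 13% available; preference 13% not lower than 11% → no reduction. → 11%.
Line D: stainless steel → 4-1; flat-rolled → 4-1-1; clad → 4-1-1-1. Scheduled 23%. No special measure applies. → 23%.
Sum: 16% + 5% + 11% + 23% = 55%.

55%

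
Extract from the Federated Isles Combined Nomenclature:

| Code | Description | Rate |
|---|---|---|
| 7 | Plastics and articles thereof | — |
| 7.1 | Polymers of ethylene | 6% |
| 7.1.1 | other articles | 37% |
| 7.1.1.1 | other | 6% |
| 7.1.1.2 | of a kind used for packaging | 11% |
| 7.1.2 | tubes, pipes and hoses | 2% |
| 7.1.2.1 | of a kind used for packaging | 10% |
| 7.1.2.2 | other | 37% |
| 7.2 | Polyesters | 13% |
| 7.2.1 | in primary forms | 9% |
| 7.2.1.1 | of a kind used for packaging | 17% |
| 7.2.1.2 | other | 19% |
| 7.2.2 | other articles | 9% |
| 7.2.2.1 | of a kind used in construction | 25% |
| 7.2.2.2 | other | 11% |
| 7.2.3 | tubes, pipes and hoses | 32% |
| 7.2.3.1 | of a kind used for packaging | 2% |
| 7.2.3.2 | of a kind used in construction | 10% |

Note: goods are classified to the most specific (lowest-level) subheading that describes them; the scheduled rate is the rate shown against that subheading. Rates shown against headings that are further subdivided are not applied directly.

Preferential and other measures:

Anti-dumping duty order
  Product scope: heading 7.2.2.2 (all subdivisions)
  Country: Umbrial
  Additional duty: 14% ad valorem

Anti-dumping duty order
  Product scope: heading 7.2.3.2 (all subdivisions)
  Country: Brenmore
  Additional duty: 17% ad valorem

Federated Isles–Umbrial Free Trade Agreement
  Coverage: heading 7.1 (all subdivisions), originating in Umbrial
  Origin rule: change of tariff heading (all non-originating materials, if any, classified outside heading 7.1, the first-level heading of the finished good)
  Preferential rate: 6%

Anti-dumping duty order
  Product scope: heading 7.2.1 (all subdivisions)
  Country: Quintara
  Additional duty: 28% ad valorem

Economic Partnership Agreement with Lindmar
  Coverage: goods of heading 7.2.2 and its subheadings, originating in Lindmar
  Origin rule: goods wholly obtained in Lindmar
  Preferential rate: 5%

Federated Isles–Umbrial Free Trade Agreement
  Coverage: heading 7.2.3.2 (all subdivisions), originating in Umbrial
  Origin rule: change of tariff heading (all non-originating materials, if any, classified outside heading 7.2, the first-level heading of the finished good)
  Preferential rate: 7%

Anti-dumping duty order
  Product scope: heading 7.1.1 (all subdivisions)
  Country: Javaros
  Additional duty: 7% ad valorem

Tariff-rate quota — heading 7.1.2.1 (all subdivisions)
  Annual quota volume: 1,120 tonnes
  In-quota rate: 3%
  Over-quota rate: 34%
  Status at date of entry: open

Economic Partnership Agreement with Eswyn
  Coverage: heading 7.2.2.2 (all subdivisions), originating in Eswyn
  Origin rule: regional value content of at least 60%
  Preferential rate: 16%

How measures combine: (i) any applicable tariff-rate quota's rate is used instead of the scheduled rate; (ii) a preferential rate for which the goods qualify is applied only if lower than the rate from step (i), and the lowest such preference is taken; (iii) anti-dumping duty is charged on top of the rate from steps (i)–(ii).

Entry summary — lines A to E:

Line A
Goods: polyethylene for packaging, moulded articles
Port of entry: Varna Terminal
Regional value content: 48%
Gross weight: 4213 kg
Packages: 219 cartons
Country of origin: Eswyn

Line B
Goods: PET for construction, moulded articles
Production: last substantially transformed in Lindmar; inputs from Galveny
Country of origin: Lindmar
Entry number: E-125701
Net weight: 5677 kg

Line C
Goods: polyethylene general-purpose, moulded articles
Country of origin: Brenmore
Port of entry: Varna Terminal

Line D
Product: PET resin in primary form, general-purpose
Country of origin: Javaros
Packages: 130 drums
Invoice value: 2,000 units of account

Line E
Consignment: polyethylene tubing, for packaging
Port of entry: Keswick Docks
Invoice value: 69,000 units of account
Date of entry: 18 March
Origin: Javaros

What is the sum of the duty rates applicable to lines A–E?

64%

Line A: polyethylene → 7.1; moulded articles → 7.1.1; for packaging → 7.1.1.2. Scheduled 11%. Eswyn agreement on 7.2.2.2: 7.1.1.2 not covered. → 11%.
Line B: PET → 7.2; moulded articles → 7.2.2; for construction → 7.2.2.1. Scheduled 25%. Lindmar agreement on 7.2.2: not wholly obtained. → 25%.
Line C: polyethylene → 7.1; moulded articles → 7.1.1; general-purpose → 7.1.1.1. Scheduled 6%. No special measure applies. → 6%.
Line D: PET → 7.2; resin in primary form → 7.2.1; general-purpose → 7.2.1.2. Scheduled 19%. No special measure applies. → 19%.
Line E: polyethylene → 7.1; tubing → 7.1.2; for packaging → 7.1.2.1. Scheduled 10%. quota on 7.1.2.1 open → in-quota 3%. → 3%.
Sum: 11% + 25% + 6% + 19% + 3% = 64%.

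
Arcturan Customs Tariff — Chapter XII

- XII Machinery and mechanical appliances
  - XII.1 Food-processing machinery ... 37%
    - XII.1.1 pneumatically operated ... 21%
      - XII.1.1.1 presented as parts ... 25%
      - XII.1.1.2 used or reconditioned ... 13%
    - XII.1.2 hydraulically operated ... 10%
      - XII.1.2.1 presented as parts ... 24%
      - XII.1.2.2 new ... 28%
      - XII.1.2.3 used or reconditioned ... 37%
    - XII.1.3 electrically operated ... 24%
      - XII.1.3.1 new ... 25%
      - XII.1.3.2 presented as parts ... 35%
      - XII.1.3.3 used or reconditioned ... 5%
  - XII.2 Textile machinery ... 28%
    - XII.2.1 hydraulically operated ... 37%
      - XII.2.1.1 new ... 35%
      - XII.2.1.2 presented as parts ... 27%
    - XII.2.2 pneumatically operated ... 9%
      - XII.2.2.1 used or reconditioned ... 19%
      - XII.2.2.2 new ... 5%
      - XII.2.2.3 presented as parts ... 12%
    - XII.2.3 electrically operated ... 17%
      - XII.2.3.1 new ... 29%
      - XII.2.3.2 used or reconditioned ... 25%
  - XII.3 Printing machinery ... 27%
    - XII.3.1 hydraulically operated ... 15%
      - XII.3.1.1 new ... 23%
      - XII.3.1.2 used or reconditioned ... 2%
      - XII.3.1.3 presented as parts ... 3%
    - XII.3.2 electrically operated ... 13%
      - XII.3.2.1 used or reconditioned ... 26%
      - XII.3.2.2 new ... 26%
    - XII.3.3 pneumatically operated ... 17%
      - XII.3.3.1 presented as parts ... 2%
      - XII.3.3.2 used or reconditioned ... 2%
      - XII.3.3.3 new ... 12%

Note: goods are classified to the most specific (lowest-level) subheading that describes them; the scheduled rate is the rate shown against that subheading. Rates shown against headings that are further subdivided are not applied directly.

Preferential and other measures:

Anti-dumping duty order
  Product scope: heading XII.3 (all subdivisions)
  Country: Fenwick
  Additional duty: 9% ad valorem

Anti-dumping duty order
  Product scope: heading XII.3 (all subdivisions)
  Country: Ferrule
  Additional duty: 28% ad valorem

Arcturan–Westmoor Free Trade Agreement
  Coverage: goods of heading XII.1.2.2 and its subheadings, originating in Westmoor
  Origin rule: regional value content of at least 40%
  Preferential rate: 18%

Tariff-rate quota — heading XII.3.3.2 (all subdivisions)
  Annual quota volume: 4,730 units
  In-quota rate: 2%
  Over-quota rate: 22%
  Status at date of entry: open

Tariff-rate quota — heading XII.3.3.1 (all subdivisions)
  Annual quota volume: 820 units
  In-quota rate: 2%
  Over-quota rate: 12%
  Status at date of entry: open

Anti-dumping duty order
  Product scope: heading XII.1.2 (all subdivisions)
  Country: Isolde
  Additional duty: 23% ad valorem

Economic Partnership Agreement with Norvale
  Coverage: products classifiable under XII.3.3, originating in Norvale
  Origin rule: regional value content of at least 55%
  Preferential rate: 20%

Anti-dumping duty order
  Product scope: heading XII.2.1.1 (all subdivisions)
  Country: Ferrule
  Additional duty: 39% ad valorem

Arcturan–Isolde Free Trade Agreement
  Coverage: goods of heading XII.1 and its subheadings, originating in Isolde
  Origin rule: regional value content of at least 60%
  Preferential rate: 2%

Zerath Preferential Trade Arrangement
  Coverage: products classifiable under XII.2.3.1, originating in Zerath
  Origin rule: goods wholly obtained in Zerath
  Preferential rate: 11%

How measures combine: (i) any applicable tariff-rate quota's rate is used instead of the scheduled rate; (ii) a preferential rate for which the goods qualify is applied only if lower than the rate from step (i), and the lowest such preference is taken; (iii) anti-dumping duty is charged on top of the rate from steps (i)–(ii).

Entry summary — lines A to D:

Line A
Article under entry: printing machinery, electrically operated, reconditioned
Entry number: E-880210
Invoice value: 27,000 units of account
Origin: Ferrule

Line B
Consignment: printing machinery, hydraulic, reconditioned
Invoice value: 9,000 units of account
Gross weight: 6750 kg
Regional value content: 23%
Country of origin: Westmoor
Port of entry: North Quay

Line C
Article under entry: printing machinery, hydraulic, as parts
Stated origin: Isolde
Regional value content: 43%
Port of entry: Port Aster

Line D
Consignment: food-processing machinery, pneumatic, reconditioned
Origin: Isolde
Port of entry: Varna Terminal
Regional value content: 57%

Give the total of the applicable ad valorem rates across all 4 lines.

Line A: printing → XII.3; electrically operated → XII.3.2; reconditioned → XII.3.2.1. Scheduled 26%. anti-dumping (Ferrule, XII.3): +28%; total 26% + 28% = 54%. → 54%.
Line B: printing → XII.3; hydraulic → XII.3.1; reconditioned → XII.3.1.2. Scheduled 2%. Westmoor agreement on XII.1.2.2: XII.3.1.2 not covered. → 2%.
Line C: printing → XII.3; hydraulic → XII.3.1; as parts → XII.3.1.3. Scheduled 3%. Isolde agreement on XII.1: XII.3.1.3 not covered. → 3%.
Line D: food-processing → XII.1; pneumatic → XII.1.1; reconditioned → XII.1.1.2. Scheduled 13%. Isolde agreement on XII.1: RVC < 60%. → 13%.
Sum: 54% + 2% + 3% + 13% = 72%.

72%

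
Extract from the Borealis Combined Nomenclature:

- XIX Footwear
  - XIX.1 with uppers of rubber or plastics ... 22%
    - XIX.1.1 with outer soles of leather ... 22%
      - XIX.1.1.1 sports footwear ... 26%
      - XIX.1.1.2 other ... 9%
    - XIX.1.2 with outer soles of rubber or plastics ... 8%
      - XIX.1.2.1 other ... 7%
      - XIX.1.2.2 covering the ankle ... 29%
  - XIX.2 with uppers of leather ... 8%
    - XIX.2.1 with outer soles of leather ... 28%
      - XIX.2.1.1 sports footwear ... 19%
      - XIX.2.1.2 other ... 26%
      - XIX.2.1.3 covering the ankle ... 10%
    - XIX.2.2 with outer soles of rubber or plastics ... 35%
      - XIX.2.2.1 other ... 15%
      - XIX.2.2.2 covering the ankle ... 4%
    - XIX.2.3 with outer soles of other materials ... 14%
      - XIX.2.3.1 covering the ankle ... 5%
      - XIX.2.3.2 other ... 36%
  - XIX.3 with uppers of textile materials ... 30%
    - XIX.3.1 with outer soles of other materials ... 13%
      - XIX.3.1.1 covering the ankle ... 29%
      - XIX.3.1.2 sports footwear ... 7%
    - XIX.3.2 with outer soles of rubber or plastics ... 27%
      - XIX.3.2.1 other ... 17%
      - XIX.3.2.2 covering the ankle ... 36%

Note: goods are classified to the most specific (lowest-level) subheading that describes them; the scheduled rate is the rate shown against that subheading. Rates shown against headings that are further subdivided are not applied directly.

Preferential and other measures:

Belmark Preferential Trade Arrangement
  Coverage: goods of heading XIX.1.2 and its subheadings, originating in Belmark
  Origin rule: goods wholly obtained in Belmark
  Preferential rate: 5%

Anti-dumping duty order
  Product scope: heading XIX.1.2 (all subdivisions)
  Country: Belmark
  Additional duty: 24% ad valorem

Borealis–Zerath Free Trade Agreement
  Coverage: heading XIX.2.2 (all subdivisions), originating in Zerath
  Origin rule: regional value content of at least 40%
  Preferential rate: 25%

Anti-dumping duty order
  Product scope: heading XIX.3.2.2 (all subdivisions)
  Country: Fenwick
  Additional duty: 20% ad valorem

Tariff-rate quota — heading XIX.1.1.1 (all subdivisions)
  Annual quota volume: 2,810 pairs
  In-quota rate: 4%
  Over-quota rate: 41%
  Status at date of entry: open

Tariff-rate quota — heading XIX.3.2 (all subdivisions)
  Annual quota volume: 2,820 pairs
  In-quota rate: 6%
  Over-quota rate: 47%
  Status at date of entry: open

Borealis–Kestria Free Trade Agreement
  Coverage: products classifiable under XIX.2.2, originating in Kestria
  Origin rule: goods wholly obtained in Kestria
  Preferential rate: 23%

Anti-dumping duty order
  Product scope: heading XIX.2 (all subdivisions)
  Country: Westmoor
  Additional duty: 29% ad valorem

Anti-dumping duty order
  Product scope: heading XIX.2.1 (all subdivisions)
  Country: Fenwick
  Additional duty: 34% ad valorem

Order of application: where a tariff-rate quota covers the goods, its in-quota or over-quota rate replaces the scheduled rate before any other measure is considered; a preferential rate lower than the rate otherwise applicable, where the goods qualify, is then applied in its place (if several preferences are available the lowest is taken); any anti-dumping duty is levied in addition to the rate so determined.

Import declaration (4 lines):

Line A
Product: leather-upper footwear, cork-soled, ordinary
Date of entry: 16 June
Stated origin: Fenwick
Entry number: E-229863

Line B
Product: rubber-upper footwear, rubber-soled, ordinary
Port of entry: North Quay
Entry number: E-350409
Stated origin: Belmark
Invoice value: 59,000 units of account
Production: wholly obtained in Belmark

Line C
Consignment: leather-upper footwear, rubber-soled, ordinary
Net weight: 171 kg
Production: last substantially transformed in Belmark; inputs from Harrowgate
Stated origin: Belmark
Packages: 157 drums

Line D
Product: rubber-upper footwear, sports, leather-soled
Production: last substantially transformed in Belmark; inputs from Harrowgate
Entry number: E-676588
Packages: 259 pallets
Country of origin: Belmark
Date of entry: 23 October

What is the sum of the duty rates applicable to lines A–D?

Line A: leather-upper → XIX.2; cork-soled → XIX.2.3; ordinary → XIX.2.3.2. Scheduled 36%. No special measure applies. → 36%.
Line B: rubber-upper → XIX.1; rubber-soled → XIX.1.2; ordinary → XIX.1.2.1. Scheduled 7%. Belmark agreement on XIX.1.2: wholly obtained → 5% available; preferential 5%; anti-dumping (Belmark, XIX.1.2): +24%; total 5% + 24% = 29%. → 29%.
Line C: leather-upper → XIX.2; rubber-soled → XIX.2.2; ordinary → XIX.2.2.1. Scheduled 15%. Belmark agreement on XIX.1.2: XIX.2.2.1 not covered. → 15%.
Line D: rubber-upper → XIX.1; leather-soled → XIX.1.1; sports → XIX.1.1.1. Scheduled 26%. quota on XIX.1.1.1 open → in-quota 4%; Belmark agreement on XIX.1.2: XIX.1.1.1 not covered. → 4%.
Sum: 36% + 29% + 15% + 4% = 84%.

84%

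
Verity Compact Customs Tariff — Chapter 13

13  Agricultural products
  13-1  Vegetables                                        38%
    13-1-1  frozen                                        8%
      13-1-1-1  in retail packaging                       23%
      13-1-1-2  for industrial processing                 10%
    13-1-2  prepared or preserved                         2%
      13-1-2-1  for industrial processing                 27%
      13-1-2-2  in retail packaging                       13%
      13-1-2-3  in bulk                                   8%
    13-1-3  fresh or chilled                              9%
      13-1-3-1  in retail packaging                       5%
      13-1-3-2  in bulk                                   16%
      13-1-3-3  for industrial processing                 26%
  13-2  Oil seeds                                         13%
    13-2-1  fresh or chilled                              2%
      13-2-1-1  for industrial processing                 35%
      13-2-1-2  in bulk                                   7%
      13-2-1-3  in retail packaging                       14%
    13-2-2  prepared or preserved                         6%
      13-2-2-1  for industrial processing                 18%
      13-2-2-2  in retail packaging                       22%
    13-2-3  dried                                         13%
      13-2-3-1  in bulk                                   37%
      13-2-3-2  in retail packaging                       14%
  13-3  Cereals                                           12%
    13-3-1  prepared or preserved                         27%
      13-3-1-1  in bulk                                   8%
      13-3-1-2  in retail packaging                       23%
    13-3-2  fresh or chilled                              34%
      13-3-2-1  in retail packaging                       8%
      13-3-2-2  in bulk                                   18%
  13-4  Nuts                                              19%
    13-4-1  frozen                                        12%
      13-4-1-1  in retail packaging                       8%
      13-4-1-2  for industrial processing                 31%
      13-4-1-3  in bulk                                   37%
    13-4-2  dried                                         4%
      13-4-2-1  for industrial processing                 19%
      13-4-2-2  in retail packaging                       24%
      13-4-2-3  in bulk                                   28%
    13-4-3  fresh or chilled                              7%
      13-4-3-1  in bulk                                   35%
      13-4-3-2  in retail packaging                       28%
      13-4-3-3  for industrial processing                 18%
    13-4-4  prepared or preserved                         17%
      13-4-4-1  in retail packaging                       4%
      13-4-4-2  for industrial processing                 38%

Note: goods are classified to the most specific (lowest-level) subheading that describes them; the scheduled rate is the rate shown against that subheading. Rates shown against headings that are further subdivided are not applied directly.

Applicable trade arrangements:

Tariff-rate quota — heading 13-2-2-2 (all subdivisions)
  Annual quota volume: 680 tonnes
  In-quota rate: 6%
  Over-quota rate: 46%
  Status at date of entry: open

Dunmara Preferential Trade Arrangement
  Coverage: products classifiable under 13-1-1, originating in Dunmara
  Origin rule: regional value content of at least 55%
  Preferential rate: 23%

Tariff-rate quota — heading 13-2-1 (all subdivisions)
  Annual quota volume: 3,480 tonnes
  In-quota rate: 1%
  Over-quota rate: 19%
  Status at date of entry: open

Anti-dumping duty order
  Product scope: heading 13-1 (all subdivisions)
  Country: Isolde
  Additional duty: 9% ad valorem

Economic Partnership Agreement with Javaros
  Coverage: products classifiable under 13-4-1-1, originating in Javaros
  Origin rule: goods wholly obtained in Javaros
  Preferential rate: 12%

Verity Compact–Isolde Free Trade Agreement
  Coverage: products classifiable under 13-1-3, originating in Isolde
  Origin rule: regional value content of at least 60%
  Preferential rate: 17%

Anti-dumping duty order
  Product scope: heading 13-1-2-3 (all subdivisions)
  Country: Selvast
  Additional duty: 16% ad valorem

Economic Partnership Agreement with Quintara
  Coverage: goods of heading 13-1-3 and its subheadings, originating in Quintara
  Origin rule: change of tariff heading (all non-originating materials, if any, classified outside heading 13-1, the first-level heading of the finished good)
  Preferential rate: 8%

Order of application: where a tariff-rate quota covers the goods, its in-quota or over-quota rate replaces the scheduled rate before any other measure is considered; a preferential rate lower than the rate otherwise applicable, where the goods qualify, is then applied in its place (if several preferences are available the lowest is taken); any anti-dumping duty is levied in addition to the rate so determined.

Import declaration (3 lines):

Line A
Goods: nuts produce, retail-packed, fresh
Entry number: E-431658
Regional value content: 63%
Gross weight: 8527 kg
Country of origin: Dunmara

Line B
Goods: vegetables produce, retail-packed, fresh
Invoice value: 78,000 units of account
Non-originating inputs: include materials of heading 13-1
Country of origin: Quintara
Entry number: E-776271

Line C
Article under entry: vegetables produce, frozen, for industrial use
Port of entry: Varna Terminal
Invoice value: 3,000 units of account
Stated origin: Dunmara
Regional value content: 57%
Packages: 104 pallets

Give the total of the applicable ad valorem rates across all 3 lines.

43%

Line A: nuts → 13-4; fresh → 13-4-3; retail-packed → 13-4-3-2. Scheduled 28%. Dunmara agreement on 13-1-1: 13-4-3-2 not covered. → 28%.
Line B: vegetables → 13-1; fresh → 13-1-3; retail-packed → 13-1-3-1. Scheduled 5%. Quintara agreement on 13-1-3: CTH not met. → 5%.
Line C: vegetables → 13-1; frozen → 13-1-1; for industrial use → 13-1-1-2. Scheduled 10%. Dunmara agreement on 13-1-1: RVC ≥ 55% → 23% available; preference 23% not lower than 10% → no reduction. → 10%.
Sum: 28% + 5% + 10% = 43%.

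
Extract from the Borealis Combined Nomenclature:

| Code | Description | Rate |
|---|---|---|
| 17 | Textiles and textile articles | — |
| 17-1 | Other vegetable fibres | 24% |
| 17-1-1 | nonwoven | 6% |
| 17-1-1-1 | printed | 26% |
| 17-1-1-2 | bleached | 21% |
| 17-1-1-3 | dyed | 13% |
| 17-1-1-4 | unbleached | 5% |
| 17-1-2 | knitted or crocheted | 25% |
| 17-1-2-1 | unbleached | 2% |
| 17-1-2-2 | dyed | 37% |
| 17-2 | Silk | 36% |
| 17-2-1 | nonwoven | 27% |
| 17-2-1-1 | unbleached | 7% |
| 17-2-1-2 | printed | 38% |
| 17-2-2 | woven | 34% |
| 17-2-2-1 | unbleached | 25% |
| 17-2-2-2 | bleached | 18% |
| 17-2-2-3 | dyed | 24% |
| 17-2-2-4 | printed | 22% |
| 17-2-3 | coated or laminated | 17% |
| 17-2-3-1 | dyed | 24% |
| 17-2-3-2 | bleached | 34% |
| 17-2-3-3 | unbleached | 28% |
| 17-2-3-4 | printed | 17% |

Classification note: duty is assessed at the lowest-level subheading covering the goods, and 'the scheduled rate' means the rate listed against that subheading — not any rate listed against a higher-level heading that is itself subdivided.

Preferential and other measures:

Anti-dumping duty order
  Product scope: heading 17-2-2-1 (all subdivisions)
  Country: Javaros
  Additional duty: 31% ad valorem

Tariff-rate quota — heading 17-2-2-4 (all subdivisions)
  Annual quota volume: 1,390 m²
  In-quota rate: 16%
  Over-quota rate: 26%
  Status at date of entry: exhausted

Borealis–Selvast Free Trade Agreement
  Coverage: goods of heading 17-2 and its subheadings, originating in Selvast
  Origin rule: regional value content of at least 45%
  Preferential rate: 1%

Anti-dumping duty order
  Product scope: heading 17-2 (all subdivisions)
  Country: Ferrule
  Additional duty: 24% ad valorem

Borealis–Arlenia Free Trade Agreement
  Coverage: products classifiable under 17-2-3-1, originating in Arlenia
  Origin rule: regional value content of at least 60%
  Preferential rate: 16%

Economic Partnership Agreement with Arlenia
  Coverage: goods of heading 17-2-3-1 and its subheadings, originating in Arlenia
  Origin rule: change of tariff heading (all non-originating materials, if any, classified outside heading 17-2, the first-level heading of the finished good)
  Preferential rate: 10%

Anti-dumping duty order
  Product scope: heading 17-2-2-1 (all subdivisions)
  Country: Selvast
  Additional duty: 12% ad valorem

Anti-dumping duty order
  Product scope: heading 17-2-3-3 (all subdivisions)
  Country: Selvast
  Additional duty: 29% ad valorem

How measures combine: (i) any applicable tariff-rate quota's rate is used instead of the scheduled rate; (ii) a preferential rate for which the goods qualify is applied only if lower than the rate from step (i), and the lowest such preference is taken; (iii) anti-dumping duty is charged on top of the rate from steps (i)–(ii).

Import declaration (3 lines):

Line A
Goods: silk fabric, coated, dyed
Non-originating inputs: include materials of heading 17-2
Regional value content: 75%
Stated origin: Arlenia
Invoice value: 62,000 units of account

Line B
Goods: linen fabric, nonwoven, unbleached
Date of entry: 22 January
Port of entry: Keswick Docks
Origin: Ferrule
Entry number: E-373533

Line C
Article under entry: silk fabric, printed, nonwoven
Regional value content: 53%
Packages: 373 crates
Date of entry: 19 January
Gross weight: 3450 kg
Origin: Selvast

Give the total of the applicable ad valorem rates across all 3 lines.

22%

Line A: silk → 17-2; coated → 17-2-3; dyed → 17-2-3-1. Scheduled 24%. Arlenia agreement on 17-2-3-1: RVC ≥ 60% → 16% available; Arlenia agreement on 17-2-3-1: CTH not met; preferential 16%. → 16%.
Line B: linen → 17-1; nonwoven → 17-1-1; unbleached → 17-1-1-4. Scheduled 5%. No special measure applies. → 5%.
Line C: silk → 17-2; nonwoven → 17-2-1; printed → 17-2-1-2. Scheduled 38%. Selvast agreement on 17-2: RVC ≥ 45% → 1% available; preferential 1%. → 1%.
Sum: 16% + 5% + 1% = 22%.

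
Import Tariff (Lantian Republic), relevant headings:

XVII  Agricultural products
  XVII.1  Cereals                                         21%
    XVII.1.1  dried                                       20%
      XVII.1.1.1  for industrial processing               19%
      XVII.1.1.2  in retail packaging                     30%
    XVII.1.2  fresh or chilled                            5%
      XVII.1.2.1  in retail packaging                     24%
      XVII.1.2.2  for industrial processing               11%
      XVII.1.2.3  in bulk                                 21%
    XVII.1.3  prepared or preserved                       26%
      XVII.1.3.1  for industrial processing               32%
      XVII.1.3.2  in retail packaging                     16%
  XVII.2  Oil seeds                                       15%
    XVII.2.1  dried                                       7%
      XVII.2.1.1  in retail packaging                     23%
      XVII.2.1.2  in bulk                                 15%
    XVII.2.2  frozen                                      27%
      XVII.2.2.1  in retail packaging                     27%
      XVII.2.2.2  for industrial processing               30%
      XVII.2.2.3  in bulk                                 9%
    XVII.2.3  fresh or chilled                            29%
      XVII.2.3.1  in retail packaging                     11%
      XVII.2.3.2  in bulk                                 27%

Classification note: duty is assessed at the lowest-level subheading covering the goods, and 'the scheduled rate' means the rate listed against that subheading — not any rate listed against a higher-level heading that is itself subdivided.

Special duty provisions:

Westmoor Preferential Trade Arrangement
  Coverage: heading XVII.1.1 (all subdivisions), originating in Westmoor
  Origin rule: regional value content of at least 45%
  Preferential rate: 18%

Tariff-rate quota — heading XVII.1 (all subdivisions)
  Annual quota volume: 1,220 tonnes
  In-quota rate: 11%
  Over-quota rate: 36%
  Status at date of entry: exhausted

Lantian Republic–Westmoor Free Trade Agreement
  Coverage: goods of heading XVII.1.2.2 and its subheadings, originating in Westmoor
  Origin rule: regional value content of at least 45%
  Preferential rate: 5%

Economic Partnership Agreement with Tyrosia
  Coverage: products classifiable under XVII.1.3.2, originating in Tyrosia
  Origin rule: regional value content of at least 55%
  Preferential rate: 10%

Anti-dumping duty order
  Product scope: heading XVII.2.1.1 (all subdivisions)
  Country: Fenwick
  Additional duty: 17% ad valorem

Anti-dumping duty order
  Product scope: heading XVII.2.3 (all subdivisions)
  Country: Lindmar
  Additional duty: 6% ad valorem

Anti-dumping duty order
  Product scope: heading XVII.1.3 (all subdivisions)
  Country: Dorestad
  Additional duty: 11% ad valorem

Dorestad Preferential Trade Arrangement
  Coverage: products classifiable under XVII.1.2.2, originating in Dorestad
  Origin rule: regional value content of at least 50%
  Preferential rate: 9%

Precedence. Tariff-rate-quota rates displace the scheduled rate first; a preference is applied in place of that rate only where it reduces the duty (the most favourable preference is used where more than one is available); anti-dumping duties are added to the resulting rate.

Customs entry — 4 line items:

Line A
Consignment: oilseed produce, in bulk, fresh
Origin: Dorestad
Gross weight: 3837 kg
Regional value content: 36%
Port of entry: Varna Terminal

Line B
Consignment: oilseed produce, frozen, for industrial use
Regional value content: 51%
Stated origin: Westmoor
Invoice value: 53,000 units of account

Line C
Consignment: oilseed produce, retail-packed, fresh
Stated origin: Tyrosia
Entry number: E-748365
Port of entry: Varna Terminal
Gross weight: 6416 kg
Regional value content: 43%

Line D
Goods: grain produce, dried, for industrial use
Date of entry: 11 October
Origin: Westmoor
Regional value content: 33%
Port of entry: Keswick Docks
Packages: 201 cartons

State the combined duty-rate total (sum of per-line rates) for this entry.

104%

Line A: oilseed → XVII.2; fresh → XVII.2.3; in bulk → XVII.2.3.2. Scheduled 27%. Dorestad agreement on XVII.1.2.2: XVII.2.3.2 not covered. → 27%.
Line B: oilseed → XVII.2; frozen → XVII.2.2; for industrial use → XVII.2.2.2. Scheduled 30%. Westmoor agreement on XVII.1.1: XVII.2.2.2 not covered; Westmoor agreement on XVII.1.2.2: XVII.2.2.2 not covered. → 30%.
Line C: oilseed → XVII.2; fresh → XVII.2.3; retail-packed → XVII.2.3.1. Scheduled 11%. Tyrosia agreement on XVII.1.3.2: XVII.2.3.1 not covered. → 11%.
Line D: grain → XVII.1; dried → XVII.1.1; for industrial use → XVII.1.1.1. Scheduled 19%. quota on XVII.1 exhausted → over-quota 36%; Westmoor agreement on XVII.1.1: RVC < 45%; Westmoor agreement on XVII.1.2.2: XVII.1.1.1 not covered. → 36%.
Sum: 27% + 30% + 11% + 36% = 104%.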